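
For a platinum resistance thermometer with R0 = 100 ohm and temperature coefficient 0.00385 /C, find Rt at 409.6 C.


The RTD equation: Rt = R0 * (1 + alpha * T).
Rt = 100 * (1 + 0.00385 * 409.6)
Rt = 100 * (1 + 1.57696)
Rt = 100 * 2.57696
Rt = 257.696 ohm

257.696 ohm


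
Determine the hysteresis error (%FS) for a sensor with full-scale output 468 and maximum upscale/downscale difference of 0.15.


Hysteresis = (max difference / full scale) * 100%.
H = (0.15 / 468) * 100
H = 0.032 %FS

0.032 %FS


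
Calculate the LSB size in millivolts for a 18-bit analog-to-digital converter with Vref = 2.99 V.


The resolution (LSB) of an ADC is Vref / 2^n.
LSB = 2.99 / 2^18
LSB = 2.99 / 262144
LSB = 1.141e-05 V = 0.01140594 mV

0.01140594 mV


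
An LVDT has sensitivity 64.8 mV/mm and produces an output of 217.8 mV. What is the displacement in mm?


Displacement = Vout / sensitivity.
d = 217.8 / 64.8
d = 3.361 mm

3.361 mm


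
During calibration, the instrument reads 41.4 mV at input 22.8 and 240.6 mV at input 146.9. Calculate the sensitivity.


Sensitivity = (y2 - y1) / (x2 - x1).
S = (240.6 - 41.4) / (146.9 - 22.8)
S = 199.2 / 124.1
S = 1.6052 mV/unit

1.6052 mV/unit


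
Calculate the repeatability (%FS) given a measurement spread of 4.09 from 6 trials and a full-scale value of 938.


Repeatability = (spread / full scale) * 100%.
R = (4.09 / 938) * 100
R = 0.436 %FS

0.436 %FS


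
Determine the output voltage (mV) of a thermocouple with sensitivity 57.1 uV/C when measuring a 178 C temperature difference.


The thermocouple output V = sensitivity * dT.
V = 57.1 uV/C * 178 C
V = 10163.8 uV
V = 10.164 mV

10.164 mV


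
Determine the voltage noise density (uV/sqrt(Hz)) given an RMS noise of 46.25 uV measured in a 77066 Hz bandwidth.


Noise spectral density = Vrms / sqrt(BW).
NSD = 46.25 / sqrt(77066)
NSD = 46.25 / 277.6076
NSD = 0.1666 uV/sqrt(Hz)

0.1666 uV/sqrt(Hz)


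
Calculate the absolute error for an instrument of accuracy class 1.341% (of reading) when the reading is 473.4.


Absolute error = (accuracy% / 100) * reading.
Error = (1.341 / 100) * 473.4
Error = 0.01341 * 473.4
Error = 6.3483

6.3483


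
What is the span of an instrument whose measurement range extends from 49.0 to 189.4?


Span = upper range - lower range.
Span = 189.4 - (49.0)
Span = 140.4

140.4


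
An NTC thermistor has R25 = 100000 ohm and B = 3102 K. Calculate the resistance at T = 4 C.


NTC thermistor equation: Rt = R25 * exp(B * (1/T - 1/T25)).
T in Kelvin: 277.15 K, T25 = 298.15 K
1/T - 1/T25 = 1/277.15 - 1/298.15 = 0.00025414
B * (1/T - 1/T25) = 3102 * 0.00025414 = 0.7883
Rt = 100000 * exp(0.7883) = 219973.3 ohm

219973.3 ohm


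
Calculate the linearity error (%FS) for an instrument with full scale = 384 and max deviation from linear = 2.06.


Linearity error = (max deviation / full scale) * 100%.
Linearity = (2.06 / 384) * 100
Linearity = 0.536 %FS

0.536 %FS


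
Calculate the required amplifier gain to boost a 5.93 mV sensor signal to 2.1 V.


Gain = Vout / Vin (converting to same units).
G = 2.1 V / 5.93 mV
G = 2100.0 mV / 5.93 mV
G = 354.13

354.13


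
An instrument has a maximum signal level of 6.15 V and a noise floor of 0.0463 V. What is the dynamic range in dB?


Dynamic range = 20 * log10(Vmax / Vnoise).
DR = 20 * log10(6.15 / 0.0463)
DR = 20 * log10(132.83)
DR = 42.47 dB

42.47 dB


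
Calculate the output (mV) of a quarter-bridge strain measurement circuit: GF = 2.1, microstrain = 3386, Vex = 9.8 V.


Quarter bridge output: Vout = (GF * epsilon * Vex) / 4.
Vout = (2.1 * 3386e-6 * 9.8) / 4
Vout = 0.06968388 / 4 V
Vout = 0.01742097 V = 17.421 mV

17.421 mV


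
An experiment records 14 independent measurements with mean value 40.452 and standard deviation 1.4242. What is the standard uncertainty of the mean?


The standard uncertainty for Type A evaluation is u = s / sqrt(n).
u = 1.4242 / sqrt(14)
u = 1.4242 / 3.7417
u = 0.3806

0.3806


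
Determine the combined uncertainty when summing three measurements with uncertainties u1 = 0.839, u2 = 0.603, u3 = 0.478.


For a sum of independent quantities, uc = sqrt(u1^2 + u2^2 + u3^2).
uc = sqrt(0.839^2 + 0.603^2 + 0.478^2)
uc = sqrt(0.703921 + 0.363609 + 0.228484)
uc = 1.1384

1.1384


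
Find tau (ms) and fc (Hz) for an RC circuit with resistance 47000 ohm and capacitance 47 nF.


Time constant: tau = R * C.
tau = 47000 * 4.70e-08 = 0.002209 s
tau = 2.209 ms
Cutoff frequency: fc = 1 / (2*pi*R*C).
fc = 1 / (2*pi*0.002209) = 72.05 Hz

tau = 2.209 ms, fc = 72.05 Hz


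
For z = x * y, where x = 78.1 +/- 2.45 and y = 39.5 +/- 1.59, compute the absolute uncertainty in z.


For a product z = x*y, the relative uncertainty is:
uz/z = sqrt((ux/x)^2 + (uy/y)^2)
Relative uncertainties: ux/x = 2.45/78.1 = 0.03137
uy/y = 1.59/39.5 = 0.040253
z = 78.1 * 39.5 = 3084.9
uz = 3084.9 * sqrt(0.03137^2 + 0.040253^2) = 157.435

157.435


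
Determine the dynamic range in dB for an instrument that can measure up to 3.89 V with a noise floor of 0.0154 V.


Dynamic range = 20 * log10(Vmax / Vnoise).
DR = 20 * log10(3.89 / 0.0154)
DR = 20 * log10(252.6)
DR = 48.05 dB

48.05 dB


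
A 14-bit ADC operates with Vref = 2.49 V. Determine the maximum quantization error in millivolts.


The maximum quantization error is +/- LSB/2.
LSB = Vref / 2^n = 2.49 / 16384 = 0.00015198 V
Max error = LSB / 2 = 0.00015198 / 2 = 7.599e-05 V
Max error = 0.076 mV

0.076 mV


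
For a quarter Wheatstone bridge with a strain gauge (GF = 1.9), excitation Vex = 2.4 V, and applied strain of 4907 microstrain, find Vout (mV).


Quarter bridge output: Vout = (GF * epsilon * Vex) / 4.
Vout = (1.9 * 4907e-6 * 2.4) / 4
Vout = 0.02237592 / 4 V
Vout = 0.00559398 V = 5.594 mV

5.594 mV


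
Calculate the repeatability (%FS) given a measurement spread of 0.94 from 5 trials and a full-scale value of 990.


Repeatability = (spread / full scale) * 100%.
R = (0.94 / 990) * 100
R = 0.095 %FS

0.095 %FS


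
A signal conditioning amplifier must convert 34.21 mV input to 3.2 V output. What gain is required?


Gain = Vout / Vin (converting to same units).
G = 3.2 V / 34.21 mV
G = 3200.0 mV / 34.21 mV
G = 93.54

93.54


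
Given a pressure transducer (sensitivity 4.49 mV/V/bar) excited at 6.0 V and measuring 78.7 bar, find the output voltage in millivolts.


Output = sensitivity * Vex * P.
Vout = 4.49 * 6.0 * 78.7
Vout = 26.94 * 78.7
Vout = 2120.18 mV

2120.18 mV


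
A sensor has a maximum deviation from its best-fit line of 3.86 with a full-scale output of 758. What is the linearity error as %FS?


Linearity error = (max deviation / full scale) * 100%.
Linearity = (3.86 / 758) * 100
Linearity = 0.509 %FS

0.509 %FS


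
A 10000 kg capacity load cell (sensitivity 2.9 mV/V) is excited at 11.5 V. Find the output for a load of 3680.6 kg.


Vout = rated_output * Vex * (load / capacity).
Vout = 2.9 * 11.5 * (3680.6 / 10000)
Vout = 2.9 * 11.5 * 0.36806
Vout = 12.275 mV

12.275 mV


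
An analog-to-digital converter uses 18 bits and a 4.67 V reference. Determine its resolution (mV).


The resolution (LSB) of an ADC is Vref / 2^n.
LSB = 4.67 / 2^18
LSB = 4.67 / 262144
LSB = 1.781e-05 V = 0.01781464 mV

0.01781464 mV


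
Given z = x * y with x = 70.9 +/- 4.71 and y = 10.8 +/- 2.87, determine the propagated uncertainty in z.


For a product z = x*y, the relative uncertainty is:
uz/z = sqrt((ux/x)^2 + (uy/y)^2)
Relative uncertainties: ux/x = 4.71/70.9 = 0.066432
uy/y = 2.87/10.8 = 0.265741
z = 70.9 * 10.8 = 765.7
uz = 765.7 * sqrt(0.066432^2 + 0.265741^2) = 209.745

209.745


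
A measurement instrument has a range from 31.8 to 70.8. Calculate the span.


Span = upper range - lower range.
Span = 70.8 - (31.8)
Span = 39.0

39.0


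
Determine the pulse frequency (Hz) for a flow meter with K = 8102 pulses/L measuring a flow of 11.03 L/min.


Frequency = K * Q / 60 (converting L/min to L/s).
f = 8102 * 11.03 / 60
f = 89365.06 / 60
f = 1489.42 Hz

1489.42 Hz


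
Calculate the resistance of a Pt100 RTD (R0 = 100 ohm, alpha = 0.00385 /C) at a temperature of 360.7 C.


The RTD equation: Rt = R0 * (1 + alpha * T).
Rt = 100 * (1 + 0.00385 * 360.7)
Rt = 100 * (1 + 1.388695)
Rt = 100 * 2.388695
Rt = 238.87 ohm

238.87 ohm


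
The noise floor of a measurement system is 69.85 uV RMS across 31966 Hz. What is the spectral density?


Noise spectral density = Vrms / sqrt(BW).
NSD = 69.85 / sqrt(31966)
NSD = 69.85 / 178.7904
NSD = 0.3907 uV/sqrt(Hz)

0.3907 uV/sqrt(Hz)


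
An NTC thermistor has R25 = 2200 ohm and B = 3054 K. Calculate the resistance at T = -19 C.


NTC thermistor equation: Rt = R25 * exp(B * (1/T - 1/T25)).
T in Kelvin: 254.15 K, T25 = 298.15 K
1/T - 1/T25 = 1/254.15 - 1/298.15 = 0.00058067
B * (1/T - 1/T25) = 3054 * 0.00058067 = 1.7734
Rt = 2200 * exp(1.7734) = 12959.3 ohm

12959.3 ohm


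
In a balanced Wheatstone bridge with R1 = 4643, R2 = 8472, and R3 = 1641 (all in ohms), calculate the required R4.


At balance: R1*R4 = R2*R3, so R4 = R2*R3/R1.
R4 = 8472 * 1641 / 4643
R4 = 13902552 / 4643
R4 = 2994.3 ohm

2994.3 ohm


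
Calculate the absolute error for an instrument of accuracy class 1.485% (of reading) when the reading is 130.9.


Absolute error = (accuracy% / 100) * reading.
Error = (1.485 / 100) * 130.9
Error = 0.01485 * 130.9
Error = 1.9439

1.9439


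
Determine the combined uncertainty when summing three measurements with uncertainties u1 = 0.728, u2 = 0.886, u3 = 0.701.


For a sum of independent quantities, uc = sqrt(u1^2 + u2^2 + u3^2).
uc = sqrt(0.728^2 + 0.886^2 + 0.701^2)
uc = sqrt(0.529984 + 0.784996 + 0.491401)
uc = 1.344

1.344


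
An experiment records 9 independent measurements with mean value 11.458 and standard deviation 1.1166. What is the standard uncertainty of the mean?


The standard uncertainty for Type A evaluation is u = s / sqrt(n).
u = 1.1166 / sqrt(9)
u = 1.1166 / 3.0
u = 0.3722

0.3722


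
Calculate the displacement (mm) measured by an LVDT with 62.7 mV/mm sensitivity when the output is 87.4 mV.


Displacement = Vout / sensitivity.
d = 87.4 / 62.7
d = 1.394 mm

1.394 mm


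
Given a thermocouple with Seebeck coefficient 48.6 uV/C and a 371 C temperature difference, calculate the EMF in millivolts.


The thermocouple output V = sensitivity * dT.
V = 48.6 uV/C * 371 C
V = 18030.6 uV
V = 18.031 mV

18.031 mV


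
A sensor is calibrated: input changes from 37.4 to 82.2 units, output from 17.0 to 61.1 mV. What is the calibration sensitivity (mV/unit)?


Sensitivity = (y2 - y1) / (x2 - x1).
S = (61.1 - 17.0) / (82.2 - 37.4)
S = 44.1 / 44.8
S = 0.9844 mV/unit

0.9844 mV/unit


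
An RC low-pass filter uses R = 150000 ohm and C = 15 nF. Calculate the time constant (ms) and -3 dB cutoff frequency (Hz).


Time constant: tau = R * C.
tau = 150000 * 1.50e-08 = 0.00225 s
tau = 2.25 ms
Cutoff frequency: fc = 1 / (2*pi*R*C).
fc = 1 / (2*pi*0.00225) = 70.74 Hz

tau = 2.25 ms, fc = 70.74 Hz


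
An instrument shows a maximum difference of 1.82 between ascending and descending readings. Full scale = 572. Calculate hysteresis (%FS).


Hysteresis = (max difference / full scale) * 100%.
H = (1.82 / 572) * 100
H = 0.318 %FS

0.318 %FS


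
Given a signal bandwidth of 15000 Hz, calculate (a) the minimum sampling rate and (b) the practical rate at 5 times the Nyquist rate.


By Nyquist theorem, fs_min = 2 * fmax.
fs_min = 2 * 15000 = 30000 Hz
Practical rate = 5 * fs_min = 5 * 30000 = 150000 Hz

fs_min = 30000 Hz, fs_practical = 150000 Hz


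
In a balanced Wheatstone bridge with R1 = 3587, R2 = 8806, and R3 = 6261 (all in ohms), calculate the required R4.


At balance: R1*R4 = R2*R3, so R4 = R2*R3/R1.
R4 = 8806 * 6261 / 3587
R4 = 55134366 / 3587
R4 = 15370.61 ohm

15370.61 ohm


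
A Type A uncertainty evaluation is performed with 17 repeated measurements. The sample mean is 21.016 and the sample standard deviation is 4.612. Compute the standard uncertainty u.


The standard uncertainty for Type A evaluation is u = s / sqrt(n).
u = 4.612 / sqrt(17)
u = 4.612 / 4.1231
u = 1.1186

1.1186


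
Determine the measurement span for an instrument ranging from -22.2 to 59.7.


Span = upper range - lower range.
Span = 59.7 - (-22.2)
Span = 81.9

81.9


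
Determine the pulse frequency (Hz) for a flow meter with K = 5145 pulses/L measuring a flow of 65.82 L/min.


Frequency = K * Q / 60 (converting L/min to L/s).
f = 5145 * 65.82 / 60
f = 338643.9 / 60
f = 5644.06 Hz

5644.06 Hz


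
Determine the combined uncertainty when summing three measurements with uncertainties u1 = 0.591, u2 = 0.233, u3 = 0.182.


For a sum of independent quantities, uc = sqrt(u1^2 + u2^2 + u3^2).
uc = sqrt(0.591^2 + 0.233^2 + 0.182^2)
uc = sqrt(0.349281 + 0.054289 + 0.033124)
uc = 0.6608

0.6608


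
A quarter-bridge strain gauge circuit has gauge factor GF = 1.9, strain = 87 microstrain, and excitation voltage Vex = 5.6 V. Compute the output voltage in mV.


Quarter bridge output: Vout = (GF * epsilon * Vex) / 4.
Vout = (1.9 * 87e-6 * 5.6) / 4
Vout = 0.00092568 / 4 V
Vout = 0.00023142 V = 0.2314 mV

0.2314 mV


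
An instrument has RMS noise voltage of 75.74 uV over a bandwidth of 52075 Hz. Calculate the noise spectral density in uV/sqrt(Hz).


Noise spectral density = Vrms / sqrt(BW).
NSD = 75.74 / sqrt(52075)
NSD = 75.74 / 228.1995
NSD = 0.3319 uV/sqrt(Hz)

0.3319 uV/sqrt(Hz)


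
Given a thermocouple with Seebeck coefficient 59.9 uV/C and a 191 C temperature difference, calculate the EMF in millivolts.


The thermocouple output V = sensitivity * dT.
V = 59.9 uV/C * 191 C
V = 11440.9 uV
V = 11.441 mV

11.441 mV


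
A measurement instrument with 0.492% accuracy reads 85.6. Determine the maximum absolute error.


Absolute error = (accuracy% / 100) * reading.
Error = (0.492 / 100) * 85.6
Error = 0.00492 * 85.6
Error = 0.4212

0.4212


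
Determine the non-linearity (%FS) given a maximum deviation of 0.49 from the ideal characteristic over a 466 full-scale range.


Linearity error = (max deviation / full scale) * 100%.
Linearity = (0.49 / 466) * 100
Linearity = 0.105 %FS

0.105 %FS


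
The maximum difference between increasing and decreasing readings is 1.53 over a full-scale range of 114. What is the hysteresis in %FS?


Hysteresis = (max difference / full scale) * 100%.
H = (1.53 / 114) * 100
H = 1.342 %FS

1.342 %FS


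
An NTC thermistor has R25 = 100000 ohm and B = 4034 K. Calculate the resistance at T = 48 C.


NTC thermistor equation: Rt = R25 * exp(B * (1/T - 1/T25)).
T in Kelvin: 321.15 K, T25 = 298.15 K
1/T - 1/T25 = 1/321.15 - 1/298.15 = -0.00024021
B * (1/T - 1/T25) = 4034 * -0.00024021 = -0.969
Rt = 100000 * exp(-0.969) = 37946.5 ohm

37946.5 ohm


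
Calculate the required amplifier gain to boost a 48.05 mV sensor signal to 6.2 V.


Gain = Vout / Vin (converting to same units).
G = 6.2 V / 48.05 mV
G = 6200.0 mV / 48.05 mV
G = 129.03

129.03


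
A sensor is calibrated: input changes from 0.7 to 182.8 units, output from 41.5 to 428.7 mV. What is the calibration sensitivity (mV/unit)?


Sensitivity = (y2 - y1) / (x2 - x1).
S = (428.7 - 41.5) / (182.8 - 0.7)
S = 387.2 / 182.1
S = 2.1263 mV/unit

2.1263 mV/unit


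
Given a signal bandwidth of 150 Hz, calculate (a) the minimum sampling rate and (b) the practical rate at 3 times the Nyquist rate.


By Nyquist theorem, fs_min = 2 * fmax.
fs_min = 2 * 150 = 300 Hz
Practical rate = 3 * fs_min = 3 * 300 = 900 Hz

fs_min = 300 Hz, fs_practical = 900 Hz


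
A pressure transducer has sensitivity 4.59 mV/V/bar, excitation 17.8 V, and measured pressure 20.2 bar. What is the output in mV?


Output = sensitivity * Vex * P.
Vout = 4.59 * 17.8 * 20.2
Vout = 81.702 * 20.2
Vout = 1650.38 mV

1650.38 mV


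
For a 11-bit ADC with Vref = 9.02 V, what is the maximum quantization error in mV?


The maximum quantization error is +/- LSB/2.
LSB = Vref / 2^n = 9.02 / 2048 = 0.0044043 V
Max error = LSB / 2 = 0.0044043 / 2 = 0.00220215 V
Max error = 2.2021 mV

2.2021 mV


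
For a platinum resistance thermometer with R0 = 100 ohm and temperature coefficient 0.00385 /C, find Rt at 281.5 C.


The RTD equation: Rt = R0 * (1 + alpha * T).
Rt = 100 * (1 + 0.00385 * 281.5)
Rt = 100 * (1 + 1.083775)
Rt = 100 * 2.083775
Rt = 208.378 ohm

208.378 ohm


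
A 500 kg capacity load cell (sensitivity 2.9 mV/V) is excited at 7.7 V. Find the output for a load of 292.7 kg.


Vout = rated_output * Vex * (load / capacity).
Vout = 2.9 * 7.7 * (292.7 / 500)
Vout = 2.9 * 7.7 * 0.5854
Vout = 13.072 mV

13.072 mV


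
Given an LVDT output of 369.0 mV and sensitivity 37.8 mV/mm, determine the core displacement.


Displacement = Vout / sensitivity.
d = 369.0 / 37.8
d = 9.762 mm

9.762 mm


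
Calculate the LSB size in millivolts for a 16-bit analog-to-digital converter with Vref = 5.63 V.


The resolution (LSB) of an ADC is Vref / 2^n.
LSB = 5.63 / 2^16
LSB = 5.63 / 65536
LSB = 8.591e-05 V = 0.08590698 mV

0.08590698 mV


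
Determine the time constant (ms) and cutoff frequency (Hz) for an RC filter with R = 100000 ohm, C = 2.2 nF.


Time constant: tau = R * C.
tau = 100000 * 2.20e-09 = 0.00022 s
tau = 0.22 ms
Cutoff frequency: fc = 1 / (2*pi*R*C).
fc = 1 / (2*pi*0.00022) = 723.43 Hz

tau = 0.22 ms, fc = 723.43 Hz


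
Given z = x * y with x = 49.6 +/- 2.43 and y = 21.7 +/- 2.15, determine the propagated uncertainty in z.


For a product z = x*y, the relative uncertainty is:
uz/z = sqrt((ux/x)^2 + (uy/y)^2)
Relative uncertainties: ux/x = 2.43/49.6 = 0.048992
uy/y = 2.15/21.7 = 0.099078
z = 49.6 * 21.7 = 1076.3
uz = 1076.3 * sqrt(0.048992^2 + 0.099078^2) = 118.965

118.965


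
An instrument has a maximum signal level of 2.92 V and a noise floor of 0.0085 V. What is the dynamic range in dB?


Dynamic range = 20 * log10(Vmax / Vnoise).
DR = 20 * log10(2.92 / 0.0085)
DR = 20 * log10(343.53)
DR = 50.72 dB

50.72 dB


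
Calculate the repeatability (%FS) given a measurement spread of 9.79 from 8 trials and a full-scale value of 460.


Repeatability = (spread / full scale) * 100%.
R = (9.79 / 460) * 100
R = 2.128 %FS

2.128 %FS


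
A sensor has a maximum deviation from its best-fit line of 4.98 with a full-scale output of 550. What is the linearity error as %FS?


Linearity error = (max deviation / full scale) * 100%.
Linearity = (4.98 / 550) * 100
Linearity = 0.905 %FS

0.905 %FS


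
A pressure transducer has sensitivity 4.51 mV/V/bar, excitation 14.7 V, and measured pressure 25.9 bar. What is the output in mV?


Output = sensitivity * Vex * P.
Vout = 4.51 * 14.7 * 25.9
Vout = 66.297 * 25.9
Vout = 1717.09 mV

1717.09 mV


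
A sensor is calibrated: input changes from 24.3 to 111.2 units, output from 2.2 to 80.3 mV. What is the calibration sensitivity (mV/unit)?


Sensitivity = (y2 - y1) / (x2 - x1).
S = (80.3 - 2.2) / (111.2 - 24.3)
S = 78.1 / 86.9
S = 0.8987 mV/unit

0.8987 mV/unit


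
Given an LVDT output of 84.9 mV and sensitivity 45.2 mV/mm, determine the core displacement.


Displacement = Vout / sensitivity.
d = 84.9 / 45.2
d = 1.878 mm

1.878 mm


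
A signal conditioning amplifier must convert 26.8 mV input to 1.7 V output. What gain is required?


Gain = Vout / Vin (converting to same units).
G = 1.7 V / 26.8 mV
G = 1700.0 mV / 26.8 mV
G = 63.43

63.43


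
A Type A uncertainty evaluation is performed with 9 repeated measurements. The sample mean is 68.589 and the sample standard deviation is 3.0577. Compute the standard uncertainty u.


The standard uncertainty for Type A evaluation is u = s / sqrt(n).
u = 3.0577 / sqrt(9)
u = 3.0577 / 3.0
u = 1.0192

1.0192


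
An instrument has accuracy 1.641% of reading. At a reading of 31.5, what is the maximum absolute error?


Absolute error = (accuracy% / 100) * reading.
Error = (1.641 / 100) * 31.5
Error = 0.01641 * 31.5
Error = 0.5169

0.5169


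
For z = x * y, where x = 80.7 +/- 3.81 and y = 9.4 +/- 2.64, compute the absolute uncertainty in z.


For a product z = x*y, the relative uncertainty is:
uz/z = sqrt((ux/x)^2 + (uy/y)^2)
Relative uncertainties: ux/x = 3.81/80.7 = 0.047212
uy/y = 2.64/9.4 = 0.280851
z = 80.7 * 9.4 = 758.6
uz = 758.6 * sqrt(0.047212^2 + 0.280851^2) = 216.037

216.037


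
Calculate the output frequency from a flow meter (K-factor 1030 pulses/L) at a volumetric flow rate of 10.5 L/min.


Frequency = K * Q / 60 (converting L/min to L/s).
f = 1030 * 10.5 / 60
f = 10815.0 / 60
f = 180.25 Hz

180.25 Hz


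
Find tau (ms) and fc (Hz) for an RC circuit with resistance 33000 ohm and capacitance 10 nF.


Time constant: tau = R * C.
tau = 33000 * 1.00e-08 = 0.00033 s
tau = 0.33 ms
Cutoff frequency: fc = 1 / (2*pi*R*C).
fc = 1 / (2*pi*0.00033) = 482.29 Hz

tau = 0.33 ms, fc = 482.29 Hz


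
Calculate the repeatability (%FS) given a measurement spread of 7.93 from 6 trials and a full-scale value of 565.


Repeatability = (spread / full scale) * 100%.
R = (7.93 / 565) * 100
R = 1.404 %FS

1.404 %FS


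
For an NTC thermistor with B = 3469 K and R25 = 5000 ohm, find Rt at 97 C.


NTC thermistor equation: Rt = R25 * exp(B * (1/T - 1/T25)).
T in Kelvin: 370.15 K, T25 = 298.15 K
1/T - 1/T25 = 1/370.15 - 1/298.15 = -0.00065241
B * (1/T - 1/T25) = 3469 * -0.00065241 = -2.2632
Rt = 5000 * exp(-2.2632) = 520.1 ohm

520.1 ohm


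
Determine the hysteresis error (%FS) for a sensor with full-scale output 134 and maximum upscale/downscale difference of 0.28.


Hysteresis = (max difference / full scale) * 100%.
H = (0.28 / 134) * 100
H = 0.209 %FS

0.209 %FS


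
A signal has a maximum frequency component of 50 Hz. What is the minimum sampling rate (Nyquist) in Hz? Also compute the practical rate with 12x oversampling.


By Nyquist theorem, fs_min = 2 * fmax.
fs_min = 2 * 50 = 100 Hz
Practical rate = 12 * fs_min = 12 * 100 = 1200 Hz

fs_min = 100 Hz, fs_practical = 1200 Hz


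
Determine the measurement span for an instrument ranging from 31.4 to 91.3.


Span = upper range - lower range.
Span = 91.3 - (31.4)
Span = 59.9

59.9


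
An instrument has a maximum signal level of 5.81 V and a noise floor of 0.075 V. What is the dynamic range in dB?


Dynamic range = 20 * log10(Vmax / Vnoise).
DR = 20 * log10(5.81 / 0.075)
DR = 20 * log10(77.47)
DR = 37.78 dB

37.78 dB


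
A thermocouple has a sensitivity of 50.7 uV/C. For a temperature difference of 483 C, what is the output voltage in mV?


The thermocouple output V = sensitivity * dT.
V = 50.7 uV/C * 483 C
V = 24488.1 uV
V = 24.488 mV

24.488 mV


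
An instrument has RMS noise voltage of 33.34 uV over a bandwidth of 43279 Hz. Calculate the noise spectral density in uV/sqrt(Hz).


Noise spectral density = Vrms / sqrt(BW).
NSD = 33.34 / sqrt(43279)
NSD = 33.34 / 208.0361
NSD = 0.1603 uV/sqrt(Hz)

0.1603 uV/sqrt(Hz)


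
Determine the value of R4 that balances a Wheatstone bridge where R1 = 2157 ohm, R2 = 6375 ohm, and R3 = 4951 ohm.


At balance: R1*R4 = R2*R3, so R4 = R2*R3/R1.
R4 = 6375 * 4951 / 2157
R4 = 31562625 / 2157
R4 = 14632.65 ohm

14632.65 ohm


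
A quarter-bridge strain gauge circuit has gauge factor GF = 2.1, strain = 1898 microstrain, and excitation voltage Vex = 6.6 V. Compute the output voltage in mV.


Quarter bridge output: Vout = (GF * epsilon * Vex) / 4.
Vout = (2.1 * 1898e-6 * 6.6) / 4
Vout = 0.02630628 / 4 V
Vout = 0.00657657 V = 6.5766 mV

6.5766 mV


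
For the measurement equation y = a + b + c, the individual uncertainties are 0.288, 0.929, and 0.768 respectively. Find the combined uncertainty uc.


For a sum of independent quantities, uc = sqrt(u1^2 + u2^2 + u3^2).
uc = sqrt(0.288^2 + 0.929^2 + 0.768^2)
uc = sqrt(0.082944 + 0.863041 + 0.589824)
uc = 1.2393

1.2393


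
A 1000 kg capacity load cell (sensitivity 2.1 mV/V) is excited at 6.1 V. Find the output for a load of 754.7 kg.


Vout = rated_output * Vex * (load / capacity).
Vout = 2.1 * 6.1 * (754.7 / 1000)
Vout = 2.1 * 6.1 * 0.7547
Vout = 9.668 mV

9.668 mV


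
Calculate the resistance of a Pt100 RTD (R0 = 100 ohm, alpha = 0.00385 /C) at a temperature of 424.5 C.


The RTD equation: Rt = R0 * (1 + alpha * T).
Rt = 100 * (1 + 0.00385 * 424.5)
Rt = 100 * (1 + 1.634325)
Rt = 100 * 2.634325
Rt = 263.433 ohm

263.433 ohm


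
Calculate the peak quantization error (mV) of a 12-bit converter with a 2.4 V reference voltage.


The maximum quantization error is +/- LSB/2.
LSB = Vref / 2^n = 2.4 / 4096 = 0.00058594 V
Max error = LSB / 2 = 0.00058594 / 2 = 0.00029297 V
Max error = 0.293 mV

0.293 mV


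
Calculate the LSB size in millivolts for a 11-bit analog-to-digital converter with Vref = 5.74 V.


The resolution (LSB) of an ADC is Vref / 2^n.
LSB = 5.74 / 2^11
LSB = 5.74 / 2048
LSB = 0.00280273 V = 2.80273438 mV

2.80273438 mV


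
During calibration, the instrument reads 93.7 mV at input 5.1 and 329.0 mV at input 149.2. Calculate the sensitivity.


Sensitivity = (y2 - y1) / (x2 - x1).
S = (329.0 - 93.7) / (149.2 - 5.1)
S = 235.3 / 144.1
S = 1.6329 mV/unit

1.6329 mV/unit


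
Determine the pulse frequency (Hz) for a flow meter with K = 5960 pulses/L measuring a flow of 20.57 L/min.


Frequency = K * Q / 60 (converting L/min to L/s).
f = 5960 * 20.57 / 60
f = 122597.2 / 60
f = 2043.29 Hz

2043.29 Hz


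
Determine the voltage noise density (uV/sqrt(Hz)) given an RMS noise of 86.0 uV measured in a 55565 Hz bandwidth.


Noise spectral density = Vrms / sqrt(BW).
NSD = 86.0 / sqrt(55565)
NSD = 86.0 / 235.7223
NSD = 0.3648 uV/sqrt(Hz)

0.3648 uV/sqrt(Hz)


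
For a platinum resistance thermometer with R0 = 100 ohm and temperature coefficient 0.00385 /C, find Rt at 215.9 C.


The RTD equation: Rt = R0 * (1 + alpha * T).
Rt = 100 * (1 + 0.00385 * 215.9)
Rt = 100 * (1 + 0.831215)
Rt = 100 * 1.831215
Rt = 183.121 ohm

183.121 ohm


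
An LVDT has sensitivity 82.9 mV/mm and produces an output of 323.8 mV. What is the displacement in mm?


Displacement = Vout / sensitivity.
d = 323.8 / 82.9
d = 3.906 mm

3.906 mm


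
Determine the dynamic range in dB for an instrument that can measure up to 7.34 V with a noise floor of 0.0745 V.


Dynamic range = 20 * log10(Vmax / Vnoise).
DR = 20 * log10(7.34 / 0.0745)
DR = 20 * log10(98.52)
DR = 39.87 dB

39.87 dB


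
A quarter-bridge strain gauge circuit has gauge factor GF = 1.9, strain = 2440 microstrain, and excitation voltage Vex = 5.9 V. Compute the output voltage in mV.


Quarter bridge output: Vout = (GF * epsilon * Vex) / 4.
Vout = (1.9 * 2440e-6 * 5.9) / 4
Vout = 0.0273524 / 4 V
Vout = 0.0068381 V = 6.8381 mV

6.8381 mV


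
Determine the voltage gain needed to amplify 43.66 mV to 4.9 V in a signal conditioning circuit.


Gain = Vout / Vin (converting to same units).
G = 4.9 V / 43.66 mV
G = 4900.0 mV / 43.66 mV
G = 112.23

112.23


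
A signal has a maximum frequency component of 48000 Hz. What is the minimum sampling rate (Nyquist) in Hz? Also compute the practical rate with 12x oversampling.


By Nyquist theorem, fs_min = 2 * fmax.
fs_min = 2 * 48000 = 96000 Hz
Practical rate = 12 * fs_min = 12 * 96000 = 1152000 Hz

fs_min = 96000 Hz, fs_practical = 1152000 Hz


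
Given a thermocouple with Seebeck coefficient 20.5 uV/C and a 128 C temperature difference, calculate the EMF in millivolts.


The thermocouple output V = sensitivity * dT.
V = 20.5 uV/C * 128 C
V = 2624.0 uV
V = 2.624 mV

2.624 mV


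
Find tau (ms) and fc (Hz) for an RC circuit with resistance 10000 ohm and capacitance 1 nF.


Time constant: tau = R * C.
tau = 10000 * 1.00e-09 = 1e-05 s
tau = 0.01 ms
Cutoff frequency: fc = 1 / (2*pi*R*C).
fc = 1 / (2*pi*1e-05) = 15915.49 Hz

tau = 0.01 ms, fc = 15915.49 Hz


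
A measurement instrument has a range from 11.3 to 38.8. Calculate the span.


Span = upper range - lower range.
Span = 38.8 - (11.3)
Span = 27.5

27.5


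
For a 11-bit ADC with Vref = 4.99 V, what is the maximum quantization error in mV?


The maximum quantization error is +/- LSB/2.
LSB = Vref / 2^n = 4.99 / 2048 = 0.00243652 V
Max error = LSB / 2 = 0.00243652 / 2 = 0.00121826 V
Max error = 1.2183 mV

1.2183 mV


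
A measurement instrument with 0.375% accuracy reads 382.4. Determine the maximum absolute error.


Absolute error = (accuracy% / 100) * reading.
Error = (0.375 / 100) * 382.4
Error = 0.00375 * 382.4
Error = 1.434

1.434


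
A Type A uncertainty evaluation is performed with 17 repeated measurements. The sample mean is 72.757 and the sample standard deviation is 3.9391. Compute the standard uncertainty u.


The standard uncertainty for Type A evaluation is u = s / sqrt(n).
u = 3.9391 / sqrt(17)
u = 3.9391 / 4.1231
u = 0.9554

0.9554


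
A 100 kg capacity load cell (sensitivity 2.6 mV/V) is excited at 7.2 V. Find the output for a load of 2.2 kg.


Vout = rated_output * Vex * (load / capacity).
Vout = 2.6 * 7.2 * (2.2 / 100)
Vout = 2.6 * 7.2 * 0.022
Vout = 0.412 mV

0.412 mV


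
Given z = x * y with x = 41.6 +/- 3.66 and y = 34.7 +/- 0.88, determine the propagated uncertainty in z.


For a product z = x*y, the relative uncertainty is:
uz/z = sqrt((ux/x)^2 + (uy/y)^2)
Relative uncertainties: ux/x = 3.66/41.6 = 0.087981
uy/y = 0.88/34.7 = 0.02536
z = 41.6 * 34.7 = 1443.5
uz = 1443.5 * sqrt(0.087981^2 + 0.02536^2) = 132.173

132.173


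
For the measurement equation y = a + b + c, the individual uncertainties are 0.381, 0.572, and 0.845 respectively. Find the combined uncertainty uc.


For a sum of independent quantities, uc = sqrt(u1^2 + u2^2 + u3^2).
uc = sqrt(0.381^2 + 0.572^2 + 0.845^2)
uc = sqrt(0.145161 + 0.327184 + 0.714025)
uc = 1.0892

1.0892


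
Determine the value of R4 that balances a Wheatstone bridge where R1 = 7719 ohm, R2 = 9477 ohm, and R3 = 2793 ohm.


At balance: R1*R4 = R2*R3, so R4 = R2*R3/R1.
R4 = 9477 * 2793 / 7719
R4 = 26469261 / 7719
R4 = 3429.1 ohm

3429.1 ohm


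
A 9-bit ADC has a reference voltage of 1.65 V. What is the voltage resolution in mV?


The resolution (LSB) of an ADC is Vref / 2^n.
LSB = 1.65 / 2^9
LSB = 1.65 / 512
LSB = 0.00322266 V = 3.22265625 mV

3.22265625 mV


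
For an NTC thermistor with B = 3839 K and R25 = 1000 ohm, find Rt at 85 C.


NTC thermistor equation: Rt = R25 * exp(B * (1/T - 1/T25)).
T in Kelvin: 358.15 K, T25 = 298.15 K
1/T - 1/T25 = 1/358.15 - 1/298.15 = -0.00056189
B * (1/T - 1/T25) = 3839 * -0.00056189 = -2.1571
Rt = 1000 * exp(-2.1571) = 115.7 ohm

115.7 ohm


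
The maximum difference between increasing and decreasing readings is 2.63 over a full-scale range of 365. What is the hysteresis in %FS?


Hysteresis = (max difference / full scale) * 100%.
H = (2.63 / 365) * 100
H = 0.721 %FS

0.721 %FS


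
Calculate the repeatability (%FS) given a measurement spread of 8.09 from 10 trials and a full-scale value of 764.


Repeatability = (spread / full scale) * 100%.
R = (8.09 / 764) * 100
R = 1.059 %FS

1.059 %FS


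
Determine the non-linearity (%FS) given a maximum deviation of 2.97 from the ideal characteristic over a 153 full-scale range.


Linearity error = (max deviation / full scale) * 100%.
Linearity = (2.97 / 153) * 100
Linearity = 1.941 %FS

1.941 %FS


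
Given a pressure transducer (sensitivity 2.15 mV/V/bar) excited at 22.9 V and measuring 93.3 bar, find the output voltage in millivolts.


Output = sensitivity * Vex * P.
Vout = 2.15 * 22.9 * 93.3
Vout = 49.235 * 93.3
Vout = 4593.63 mV

4593.63 mV


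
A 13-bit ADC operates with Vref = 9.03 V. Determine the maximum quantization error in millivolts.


The maximum quantization error is +/- LSB/2.
LSB = Vref / 2^n = 9.03 / 8192 = 0.00110229 V
Max error = LSB / 2 = 0.00110229 / 2 = 0.00055115 V
Max error = 0.5511 mV

0.5511 mV


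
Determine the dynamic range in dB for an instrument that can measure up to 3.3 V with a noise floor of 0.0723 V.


Dynamic range = 20 * log10(Vmax / Vnoise).
DR = 20 * log10(3.3 / 0.0723)
DR = 20 * log10(45.64)
DR = 33.19 dB

33.19 dB


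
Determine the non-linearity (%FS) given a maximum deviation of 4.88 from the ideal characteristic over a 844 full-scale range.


Linearity error = (max deviation / full scale) * 100%.
Linearity = (4.88 / 844) * 100
Linearity = 0.578 %FS

0.578 %FS


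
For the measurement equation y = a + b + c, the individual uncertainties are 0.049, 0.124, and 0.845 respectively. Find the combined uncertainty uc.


For a sum of independent quantities, uc = sqrt(u1^2 + u2^2 + u3^2).
uc = sqrt(0.049^2 + 0.124^2 + 0.845^2)
uc = sqrt(0.002401 + 0.015376 + 0.714025)
uc = 0.8555

0.8555


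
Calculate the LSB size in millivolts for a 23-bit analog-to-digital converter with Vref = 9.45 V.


The resolution (LSB) of an ADC is Vref / 2^n.
LSB = 9.45 / 2^23
LSB = 9.45 / 8388608
LSB = 1.13e-06 V = 0.00112653 mV

0.00112653 mV


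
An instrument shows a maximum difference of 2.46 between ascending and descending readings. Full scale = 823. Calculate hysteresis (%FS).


Hysteresis = (max difference / full scale) * 100%.
H = (2.46 / 823) * 100
H = 0.299 %FS

0.299 %FS


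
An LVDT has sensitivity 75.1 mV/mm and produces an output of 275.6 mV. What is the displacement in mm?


Displacement = Vout / sensitivity.
d = 275.6 / 75.1
d = 3.67 mm

3.67 mm


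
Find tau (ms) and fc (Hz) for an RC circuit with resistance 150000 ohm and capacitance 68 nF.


Time constant: tau = R * C.
tau = 150000 * 6.80e-08 = 0.0102 s
tau = 10.2 ms
Cutoff frequency: fc = 1 / (2*pi*R*C).
fc = 1 / (2*pi*0.0102) = 15.6 Hz

tau = 10.2 ms, fc = 15.6 Hz


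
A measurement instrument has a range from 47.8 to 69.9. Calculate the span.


Span = upper range - lower range.
Span = 69.9 - (47.8)
Span = 22.1

22.1


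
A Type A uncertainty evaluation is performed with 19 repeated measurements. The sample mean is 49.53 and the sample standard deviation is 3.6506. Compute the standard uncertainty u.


The standard uncertainty for Type A evaluation is u = s / sqrt(n).
u = 3.6506 / sqrt(19)
u = 3.6506 / 4.3589
u = 0.8375

0.8375


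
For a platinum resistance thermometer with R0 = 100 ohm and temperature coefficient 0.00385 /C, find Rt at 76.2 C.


The RTD equation: Rt = R0 * (1 + alpha * T).
Rt = 100 * (1 + 0.00385 * 76.2)
Rt = 100 * (1 + 0.29337)
Rt = 100 * 1.29337
Rt = 129.337 ohm

129.337 ohm


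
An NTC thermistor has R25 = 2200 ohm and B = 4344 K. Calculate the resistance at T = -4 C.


NTC thermistor equation: Rt = R25 * exp(B * (1/T - 1/T25)).
T in Kelvin: 269.15 K, T25 = 298.15 K
1/T - 1/T25 = 1/269.15 - 1/298.15 = 0.00036138
B * (1/T - 1/T25) = 4344 * 0.00036138 = 1.5699
Rt = 2200 * exp(1.5699) = 10573.1 ohm

10573.1 ohm


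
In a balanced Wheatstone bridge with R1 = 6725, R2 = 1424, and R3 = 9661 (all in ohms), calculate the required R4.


At balance: R1*R4 = R2*R3, so R4 = R2*R3/R1.
R4 = 1424 * 9661 / 6725
R4 = 13757264 / 6725
R4 = 2045.69 ohm

2045.69 ohm


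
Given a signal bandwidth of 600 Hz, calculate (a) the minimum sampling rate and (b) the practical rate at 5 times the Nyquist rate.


By Nyquist theorem, fs_min = 2 * fmax.
fs_min = 2 * 600 = 1200 Hz
Practical rate = 5 * fs_min = 5 * 1200 = 6000 Hz

fs_min = 1200 Hz, fs_practical = 6000 Hz


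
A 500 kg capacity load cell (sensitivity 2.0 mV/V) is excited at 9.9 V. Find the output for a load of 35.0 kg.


Vout = rated_output * Vex * (load / capacity).
Vout = 2.0 * 9.9 * (35.0 / 500)
Vout = 2.0 * 9.9 * 0.07
Vout = 1.386 mV

1.386 mV


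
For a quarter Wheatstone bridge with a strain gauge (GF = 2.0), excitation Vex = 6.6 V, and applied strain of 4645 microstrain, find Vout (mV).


Quarter bridge output: Vout = (GF * epsilon * Vex) / 4.
Vout = (2.0 * 4645e-6 * 6.6) / 4
Vout = 0.061314 / 4 V
Vout = 0.0153285 V = 15.3285 mV

15.3285 mV


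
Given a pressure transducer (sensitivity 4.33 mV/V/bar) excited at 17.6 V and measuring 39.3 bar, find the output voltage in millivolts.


Output = sensitivity * Vex * P.
Vout = 4.33 * 17.6 * 39.3
Vout = 76.208 * 39.3
Vout = 2994.97 mV

2994.97 mV


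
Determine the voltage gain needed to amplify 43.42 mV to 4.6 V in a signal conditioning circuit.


Gain = Vout / Vin (converting to same units).
G = 4.6 V / 43.42 mV
G = 4600.0 mV / 43.42 mV
G = 105.94

105.94


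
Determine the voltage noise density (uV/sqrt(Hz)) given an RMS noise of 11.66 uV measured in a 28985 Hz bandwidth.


Noise spectral density = Vrms / sqrt(BW).
NSD = 11.66 / sqrt(28985)
NSD = 11.66 / 170.2498
NSD = 0.0685 uV/sqrt(Hz)

0.0685 uV/sqrt(Hz)


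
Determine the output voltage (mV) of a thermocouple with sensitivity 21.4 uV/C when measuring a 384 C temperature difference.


The thermocouple output V = sensitivity * dT.
V = 21.4 uV/C * 384 C
V = 8217.6 uV
V = 8.218 mV

8.218 mV


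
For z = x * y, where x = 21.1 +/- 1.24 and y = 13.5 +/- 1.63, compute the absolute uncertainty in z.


For a product z = x*y, the relative uncertainty is:
uz/z = sqrt((ux/x)^2 + (uy/y)^2)
Relative uncertainties: ux/x = 1.24/21.1 = 0.058768
uy/y = 1.63/13.5 = 0.120741
z = 21.1 * 13.5 = 284.9
uz = 284.9 * sqrt(0.058768^2 + 0.120741^2) = 38.251

38.251


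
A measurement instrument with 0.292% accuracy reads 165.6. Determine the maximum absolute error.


Absolute error = (accuracy% / 100) * reading.
Error = (0.292 / 100) * 165.6
Error = 0.00292 * 165.6
Error = 0.4836

0.4836


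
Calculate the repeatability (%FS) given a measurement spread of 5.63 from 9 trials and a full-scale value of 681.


Repeatability = (spread / full scale) * 100%.
R = (5.63 / 681) * 100
R = 0.827 %FS

0.827 %FS


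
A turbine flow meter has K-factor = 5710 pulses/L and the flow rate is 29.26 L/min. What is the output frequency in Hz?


Frequency = K * Q / 60 (converting L/min to L/s).
f = 5710 * 29.26 / 60
f = 167074.6 / 60
f = 2784.58 Hz

2784.58 Hz


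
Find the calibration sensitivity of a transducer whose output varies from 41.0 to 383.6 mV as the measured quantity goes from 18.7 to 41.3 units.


Sensitivity = (y2 - y1) / (x2 - x1).
S = (383.6 - 41.0) / (41.3 - 18.7)
S = 342.6 / 22.6
S = 15.1593 mV/unit

15.1593 mV/unit


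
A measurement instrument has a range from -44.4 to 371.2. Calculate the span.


Span = upper range - lower range.
Span = 371.2 - (-44.4)
Span = 415.6

415.6


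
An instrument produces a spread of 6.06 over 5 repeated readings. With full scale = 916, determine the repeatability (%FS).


Repeatability = (spread / full scale) * 100%.
R = (6.06 / 916) * 100
R = 0.662 %FS

0.662 %FS


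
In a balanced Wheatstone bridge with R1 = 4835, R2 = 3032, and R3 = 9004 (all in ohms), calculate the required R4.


At balance: R1*R4 = R2*R3, so R4 = R2*R3/R1.
R4 = 3032 * 9004 / 4835
R4 = 27300128 / 4835
R4 = 5646.36 ohm

5646.36 ohm


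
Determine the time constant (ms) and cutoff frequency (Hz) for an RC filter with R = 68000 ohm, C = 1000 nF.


Time constant: tau = R * C.
tau = 68000 * 1.00e-06 = 0.068 s
tau = 68.0 ms
Cutoff frequency: fc = 1 / (2*pi*R*C).
fc = 1 / (2*pi*0.068) = 2.34 Hz

tau = 68.0 ms, fc = 2.34 Hz


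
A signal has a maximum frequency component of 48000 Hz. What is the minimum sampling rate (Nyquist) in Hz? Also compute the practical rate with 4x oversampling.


By Nyquist theorem, fs_min = 2 * fmax.
fs_min = 2 * 48000 = 96000 Hz
Practical rate = 4 * fs_min = 4 * 96000 = 384000 Hz

fs_min = 96000 Hz, fs_practical = 384000 Hz


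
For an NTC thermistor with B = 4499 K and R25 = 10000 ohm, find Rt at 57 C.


NTC thermistor equation: Rt = R25 * exp(B * (1/T - 1/T25)).
T in Kelvin: 330.15 K, T25 = 298.15 K
1/T - 1/T25 = 1/330.15 - 1/298.15 = -0.00032509
B * (1/T - 1/T25) = 4499 * -0.00032509 = -1.4626
Rt = 10000 * exp(-1.4626) = 2316.4 ohm

2316.4 ohm


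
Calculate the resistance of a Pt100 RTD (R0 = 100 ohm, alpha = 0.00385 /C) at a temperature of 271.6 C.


The RTD equation: Rt = R0 * (1 + alpha * T).
Rt = 100 * (1 + 0.00385 * 271.6)
Rt = 100 * (1 + 1.04566)
Rt = 100 * 2.04566
Rt = 204.566 ohm

204.566 ohm
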